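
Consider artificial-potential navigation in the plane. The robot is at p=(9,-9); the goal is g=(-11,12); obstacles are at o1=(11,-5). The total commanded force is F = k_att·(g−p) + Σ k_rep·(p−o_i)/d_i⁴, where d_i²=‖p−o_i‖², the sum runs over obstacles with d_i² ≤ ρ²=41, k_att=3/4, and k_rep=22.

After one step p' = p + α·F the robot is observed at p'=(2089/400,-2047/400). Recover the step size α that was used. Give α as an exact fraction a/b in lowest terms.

F_att = 3/4·(g−p) = 3/4·(-20,21) = (-15.0000,15.7500)
o1: d²=20 ≤ ρ²=41; F_rep = 22·(-2,-4)/20² = (-0.1100,-0.2200)
F = F_att + ΣF_rep = (-15.1100,15.5300)
Δp = p'−p = (-3.7775,3.8825); α = Δx/Fx = (-1511/400) / (-1511/100) = 1/4
check: Δy/Fy = (1553/400) / (1553/100) = 1/4 ✓

α = 1/4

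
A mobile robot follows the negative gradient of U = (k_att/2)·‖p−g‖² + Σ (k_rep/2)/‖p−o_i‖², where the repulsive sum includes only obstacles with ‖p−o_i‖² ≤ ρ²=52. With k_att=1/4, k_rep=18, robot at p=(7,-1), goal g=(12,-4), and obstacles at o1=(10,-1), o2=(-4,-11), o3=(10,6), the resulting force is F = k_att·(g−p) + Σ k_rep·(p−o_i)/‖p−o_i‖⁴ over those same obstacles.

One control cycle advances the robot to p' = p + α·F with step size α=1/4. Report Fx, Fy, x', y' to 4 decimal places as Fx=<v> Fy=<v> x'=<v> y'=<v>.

Fx=0.5833 Fy=-0.7500 x'=7.1458 y'=-1.1875

F_att = 1/4·(g−p) = 1/4·(5,-3) = (1.2500,-0.7500)
o1: d²=9 ≤ ρ²=52; F_rep = 18·(-3,0)/9² = (-0.6667,0.0000)
o2: d²=221 > ρ²=52 → inactive
o3: d²=58 > ρ²=52 → inactive
F = F_att + ΣF_rep = (0.5833,-0.7500)
p' = p + 1/4·F = (7.1458,-1.1875)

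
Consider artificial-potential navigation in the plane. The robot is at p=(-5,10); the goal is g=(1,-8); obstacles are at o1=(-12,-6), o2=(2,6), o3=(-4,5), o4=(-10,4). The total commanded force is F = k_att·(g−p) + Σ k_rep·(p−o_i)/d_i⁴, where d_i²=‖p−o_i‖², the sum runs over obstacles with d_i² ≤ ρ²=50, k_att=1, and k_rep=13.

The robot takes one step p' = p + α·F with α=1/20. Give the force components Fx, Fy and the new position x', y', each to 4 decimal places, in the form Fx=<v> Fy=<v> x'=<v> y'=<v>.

Fx=5.9808 Fy=-17.9038 x'=-4.7010 y'=9.1048

F_att = 1·(g−p) = 1·(6,-18) = (6.0000,-18.0000)
o1: d²=305 > ρ²=50 → inactive
o2: d²=65 > ρ²=50 → inactive
o3: d²=26 ≤ ρ²=50; F_rep = 13·(-1,5)/26² = (-0.0192,0.0962)
o4: d²=61 > ρ²=50 → inactive
F = F_att + ΣF_rep = (5.9808,-17.9038)
p' = p + 1/20·F = (-4.7010,9.1048)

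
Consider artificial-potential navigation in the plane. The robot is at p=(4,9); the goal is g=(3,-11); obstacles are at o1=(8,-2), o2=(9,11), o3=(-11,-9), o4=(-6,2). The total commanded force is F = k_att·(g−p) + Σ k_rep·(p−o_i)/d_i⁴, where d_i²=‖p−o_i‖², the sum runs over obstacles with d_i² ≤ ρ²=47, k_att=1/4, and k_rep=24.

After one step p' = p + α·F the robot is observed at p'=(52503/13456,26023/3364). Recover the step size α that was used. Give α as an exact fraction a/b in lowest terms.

α = 1/4

F_att = 1/4·(g−p) = 1/4·(-1,-20) = (-0.2500,-5.0000)
o1: d²=137 > ρ²=47 → inactive
o2: d²=29 ≤ ρ²=47; F_rep = 24·(-5,-2)/29² = (-0.1427,-0.0571)
o3: d²=549 > ρ²=47 → inactive
o4: d²=149 > ρ²=47 → inactive
F = F_att + ΣF_rep = (-0.3927,-5.0571)
Δp = p'−p = (-0.0982,-1.2643); α = Δx/Fx = (-1321/13456) / (-1321/3364) = 1/4
check: Δy/Fy = (-4253/3364) / (-4253/841) = 1/4 ✓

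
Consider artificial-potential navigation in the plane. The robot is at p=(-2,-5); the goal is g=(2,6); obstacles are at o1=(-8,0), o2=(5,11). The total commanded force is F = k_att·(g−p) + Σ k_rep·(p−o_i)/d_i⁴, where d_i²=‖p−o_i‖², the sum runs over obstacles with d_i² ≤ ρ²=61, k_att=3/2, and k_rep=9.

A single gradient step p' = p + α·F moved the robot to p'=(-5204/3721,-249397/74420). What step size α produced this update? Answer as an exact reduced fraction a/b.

α = 1/10

F_att = 3/2·(g−p) = 3/2·(4,11) = (6.0000,16.5000)
o1: d²=61 ≤ ρ²=61; F_rep = 9·(6,-5)/61² = (0.0145,-0.0121)
o2: d²=305 > ρ²=61 → inactive
F = F_att + ΣF_rep = (6.0145,16.4879)
Δp = p'−p = (0.6015,1.6488); α = Δx/Fx = (2238/3721) / (22380/3721) = 1/10
check: Δy/Fy = (122703/74420) / (122703/7442) = 1/10 ✓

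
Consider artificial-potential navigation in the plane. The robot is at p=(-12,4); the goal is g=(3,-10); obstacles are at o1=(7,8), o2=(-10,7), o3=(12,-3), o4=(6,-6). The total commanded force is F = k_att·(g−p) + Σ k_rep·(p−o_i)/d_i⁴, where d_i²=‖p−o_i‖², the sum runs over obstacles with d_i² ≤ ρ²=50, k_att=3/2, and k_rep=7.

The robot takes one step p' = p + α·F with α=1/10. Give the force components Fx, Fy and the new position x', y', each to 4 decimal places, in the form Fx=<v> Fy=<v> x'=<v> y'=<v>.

F_att = 3/2·(g−p) = 3/2·(15,-14) = (22.5000,-21.0000)
o1: d²=377 > ρ²=50 → inactive
o2: d²=13 ≤ ρ²=50; F_rep = 7·(-2,-3)/13² = (-0.0828,-0.1243)
o3: d²=625 > ρ²=50 → inactive
o4: d²=424 > ρ²=50 → inactive
F = F_att + ΣF_rep = (22.4172,-21.1243)
p' = p + 1/10·F = (-9.7583,1.8876)

Fx=22.4172 Fy=-21.1243 x'=-9.7583 y'=1.8876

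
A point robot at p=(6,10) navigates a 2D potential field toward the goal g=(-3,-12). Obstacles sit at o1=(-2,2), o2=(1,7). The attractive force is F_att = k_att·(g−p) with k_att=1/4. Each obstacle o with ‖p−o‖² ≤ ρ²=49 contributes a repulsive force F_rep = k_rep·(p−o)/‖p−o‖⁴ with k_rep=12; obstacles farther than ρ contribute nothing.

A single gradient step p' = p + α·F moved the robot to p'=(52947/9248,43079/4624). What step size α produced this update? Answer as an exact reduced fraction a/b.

F_att = 1/4·(g−p) = 1/4·(-9,-22) = (-2.2500,-5.5000)
o1: d²=128 > ρ²=49 → inactive
o2: d²=34 ≤ ρ²=49; F_rep = 12·(5,3)/34² = (0.0519,0.0311)
F = F_att + ΣF_rep = (-2.1981,-5.4689)
Δp = p'−p = (-0.2748,-0.6836); α = Δx/Fx = (-2541/9248) / (-2541/1156) = 1/8
check: Δy/Fy = (-3161/4624) / (-3161/578) = 1/8 ✓

α = 1/8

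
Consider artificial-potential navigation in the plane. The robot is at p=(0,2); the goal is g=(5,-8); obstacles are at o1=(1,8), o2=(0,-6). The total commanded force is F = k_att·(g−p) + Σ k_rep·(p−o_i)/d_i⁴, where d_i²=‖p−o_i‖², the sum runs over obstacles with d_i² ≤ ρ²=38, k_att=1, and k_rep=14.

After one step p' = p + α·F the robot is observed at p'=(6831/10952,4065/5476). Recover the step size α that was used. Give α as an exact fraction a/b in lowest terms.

F_att = 1·(g−p) = 1·(5,-10) = (5.0000,-10.0000)
o1: d²=37 ≤ ρ²=38; F_rep = 14·(-1,-6)/37² = (-0.0102,-0.0614)
o2: d²=64 > ρ²=38 → inactive
F = F_att + ΣF_rep = (4.9898,-10.0614)
Δp = p'−p = (0.6237,-1.2577); α = Δx/Fx = (6831/10952) / (6831/1369) = 1/8
check: Δy/Fy = (-6887/5476) / (-13774/1369) = 1/8 ✓

α = 1/8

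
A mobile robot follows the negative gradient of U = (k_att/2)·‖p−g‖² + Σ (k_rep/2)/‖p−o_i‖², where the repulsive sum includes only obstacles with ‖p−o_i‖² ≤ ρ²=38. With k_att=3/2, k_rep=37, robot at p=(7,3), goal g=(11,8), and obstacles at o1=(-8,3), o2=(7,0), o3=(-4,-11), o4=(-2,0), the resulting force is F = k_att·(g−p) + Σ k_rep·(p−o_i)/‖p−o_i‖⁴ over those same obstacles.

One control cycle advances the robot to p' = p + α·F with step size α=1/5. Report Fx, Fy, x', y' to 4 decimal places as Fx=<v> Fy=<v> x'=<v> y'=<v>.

F_att = 3/2·(g−p) = 3/2·(4,5) = (6.0000,7.5000)
o1: d²=225 > ρ²=38 → inactive
o2: d²=9 ≤ ρ²=38; F_rep = 37·(0,3)/9² = (0.0000,1.3704)
o3: d²=317 > ρ²=38 → inactive
o4: d²=90 > ρ²=38 → inactive
F = F_att + ΣF_rep = (6.0000,8.8704)
p' = p + 1/5·F = (8.2000,4.7741)

Fx=6.0000 Fy=8.8704 x'=8.2000 y'=4.7741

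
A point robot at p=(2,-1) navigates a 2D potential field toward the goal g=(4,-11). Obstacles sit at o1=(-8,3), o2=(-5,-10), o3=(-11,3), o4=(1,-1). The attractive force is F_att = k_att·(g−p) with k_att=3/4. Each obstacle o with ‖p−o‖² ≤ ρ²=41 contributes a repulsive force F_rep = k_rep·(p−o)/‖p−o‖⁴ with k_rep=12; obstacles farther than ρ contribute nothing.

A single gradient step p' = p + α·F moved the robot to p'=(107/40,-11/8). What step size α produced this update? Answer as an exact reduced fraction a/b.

α = 1/20

F_att = 3/4·(g−p) = 3/4·(2,-10) = (1.5000,-7.5000)
o1: d²=116 > ρ²=41 → inactive
o2: d²=130 > ρ²=41 → inactive
o3: d²=185 > ρ²=41 → inactive
o4: d²=1 ≤ ρ²=41; F_rep = 12·(1,0)/1² = (12.0000,0.0000)
F = F_att + ΣF_rep = (13.5000,-7.5000)
Δp = p'−p = (0.6750,-0.3750); α = Δx/Fx = (27/40) / (27/2) = 1/20
check: Δy/Fy = (-3/8) / (-15/2) = 1/20 ✓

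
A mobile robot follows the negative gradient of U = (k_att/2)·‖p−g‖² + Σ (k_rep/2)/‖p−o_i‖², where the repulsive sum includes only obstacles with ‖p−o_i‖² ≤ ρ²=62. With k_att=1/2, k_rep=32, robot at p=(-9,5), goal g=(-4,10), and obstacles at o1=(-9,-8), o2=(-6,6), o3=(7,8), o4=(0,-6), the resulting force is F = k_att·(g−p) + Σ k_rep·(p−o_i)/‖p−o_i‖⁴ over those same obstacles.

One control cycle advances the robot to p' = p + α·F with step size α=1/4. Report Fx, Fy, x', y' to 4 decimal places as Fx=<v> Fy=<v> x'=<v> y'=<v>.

F_att = 1/2·(g−p) = 1/2·(5,5) = (2.5000,2.5000)
o1: d²=169 > ρ²=62 → inactive
o2: d²=10 ≤ ρ²=62; F_rep = 32·(-3,-1)/10² = (-0.9600,-0.3200)
o3: d²=265 > ρ²=62 → inactive
o4: d²=202 > ρ²=62 → inactive
F = F_att + ΣF_rep = (1.5400,2.1800)
p' = p + 1/4·F = (-8.6150,5.5450)

Fx=1.5400 Fy=2.1800 x'=-8.6150 y'=5.5450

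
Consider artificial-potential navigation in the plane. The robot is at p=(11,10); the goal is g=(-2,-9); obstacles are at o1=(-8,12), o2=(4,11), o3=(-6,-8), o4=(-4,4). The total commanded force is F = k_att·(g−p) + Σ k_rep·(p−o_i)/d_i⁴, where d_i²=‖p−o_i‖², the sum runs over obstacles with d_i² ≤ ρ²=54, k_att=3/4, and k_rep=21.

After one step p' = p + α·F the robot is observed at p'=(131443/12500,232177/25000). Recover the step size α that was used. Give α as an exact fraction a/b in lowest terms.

α = 1/20

F_att = 3/4·(g−p) = 3/4·(-13,-19) = (-9.7500,-14.2500)
o1: d²=365 > ρ²=54 → inactive
o2: d²=50 ≤ ρ²=54; F_rep = 21·(7,-1)/50² = (0.0588,-0.0084)
o3: d²=613 > ρ²=54 → inactive
o4: d²=261 > ρ²=54 → inactive
F = F_att + ΣF_rep = (-9.6912,-14.2584)
Δp = p'−p = (-0.4846,-0.7129); α = Δx/Fx = (-6057/12500) / (-6057/625) = 1/20
check: Δy/Fy = (-17823/25000) / (-17823/1250) = 1/20 ✓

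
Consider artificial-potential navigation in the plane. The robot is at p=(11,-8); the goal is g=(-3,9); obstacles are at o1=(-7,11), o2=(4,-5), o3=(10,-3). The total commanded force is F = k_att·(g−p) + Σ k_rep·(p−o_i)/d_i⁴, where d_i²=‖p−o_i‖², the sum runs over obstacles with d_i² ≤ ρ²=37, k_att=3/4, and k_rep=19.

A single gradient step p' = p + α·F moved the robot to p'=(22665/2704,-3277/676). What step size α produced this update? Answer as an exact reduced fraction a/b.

F_att = 3/4·(g−p) = 3/4·(-14,17) = (-10.5000,12.7500)
o1: d²=685 > ρ²=37 → inactive
o2: d²=58 > ρ²=37 → inactive
o3: d²=26 ≤ ρ²=37; F_rep = 19·(1,-5)/26² = (0.0281,-0.1405)
F = F_att + ΣF_rep = (-10.4719,12.6095)
Δp = p'−p = (-2.6180,3.1524); α = Δx/Fx = (-7079/2704) / (-7079/676) = 1/4
check: Δy/Fy = (2131/676) / (2131/169) = 1/4 ✓

α = 1/4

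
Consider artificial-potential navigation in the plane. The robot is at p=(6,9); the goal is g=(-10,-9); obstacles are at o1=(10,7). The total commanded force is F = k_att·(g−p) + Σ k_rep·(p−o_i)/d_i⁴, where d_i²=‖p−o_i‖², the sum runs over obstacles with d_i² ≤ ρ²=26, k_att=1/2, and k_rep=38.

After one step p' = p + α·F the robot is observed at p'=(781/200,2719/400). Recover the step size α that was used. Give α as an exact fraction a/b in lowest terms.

F_att = 1/2·(g−p) = 1/2·(-16,-18) = (-8.0000,-9.0000)
o1: d²=20 ≤ ρ²=26; F_rep = 38·(-4,2)/20² = (-0.3800,0.1900)
F = F_att + ΣF_rep = (-8.3800,-8.8100)
Δp = p'−p = (-2.0950,-2.2025); α = Δx/Fx = (-419/200) / (-419/50) = 1/4
check: Δy/Fy = (-881/400) / (-881/100) = 1/4 ✓

α = 1/4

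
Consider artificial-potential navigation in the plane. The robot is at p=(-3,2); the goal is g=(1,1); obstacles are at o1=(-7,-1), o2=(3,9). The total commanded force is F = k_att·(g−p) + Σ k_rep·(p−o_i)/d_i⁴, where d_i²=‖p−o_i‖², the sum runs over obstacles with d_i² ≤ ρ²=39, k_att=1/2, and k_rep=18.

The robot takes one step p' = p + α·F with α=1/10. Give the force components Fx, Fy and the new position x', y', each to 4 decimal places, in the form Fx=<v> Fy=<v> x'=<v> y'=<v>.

F_att = 1/2·(g−p) = 1/2·(4,-1) = (2.0000,-0.5000)
o1: d²=25 ≤ ρ²=39; F_rep = 18·(4,3)/25² = (0.1152,0.0864)
o2: d²=85 > ρ²=39 → inactive
F = F_att + ΣF_rep = (2.1152,-0.4136)
p' = p + 1/10·F = (-2.7885,1.9586)

Fx=2.1152 Fy=-0.4136 x'=-2.7885 y'=1.9586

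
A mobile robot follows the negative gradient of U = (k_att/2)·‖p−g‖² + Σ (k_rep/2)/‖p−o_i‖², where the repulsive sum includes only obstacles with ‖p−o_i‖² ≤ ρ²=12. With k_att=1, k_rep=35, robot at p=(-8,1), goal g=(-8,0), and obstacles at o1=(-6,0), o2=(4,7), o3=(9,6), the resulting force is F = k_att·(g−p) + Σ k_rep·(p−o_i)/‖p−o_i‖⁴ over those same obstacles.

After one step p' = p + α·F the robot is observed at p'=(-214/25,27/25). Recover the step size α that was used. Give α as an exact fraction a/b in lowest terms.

F_att = 1·(g−p) = 1·(0,-1) = (0.0000,-1.0000)
o1: d²=5 ≤ ρ²=12; F_rep = 35·(-2,1)/5² = (-2.8000,1.4000)
o2: d²=180 > ρ²=12 → inactive
o3: d²=314 > ρ²=12 → inactive
F = F_att + ΣF_rep = (-2.8000,0.4000)
Δp = p'−p = (-0.5600,0.0800); α = Δx/Fx = (-14/25) / (-14/5) = 1/5
check: Δy/Fy = (2/25) / (2/5) = 1/5 ✓

α = 1/5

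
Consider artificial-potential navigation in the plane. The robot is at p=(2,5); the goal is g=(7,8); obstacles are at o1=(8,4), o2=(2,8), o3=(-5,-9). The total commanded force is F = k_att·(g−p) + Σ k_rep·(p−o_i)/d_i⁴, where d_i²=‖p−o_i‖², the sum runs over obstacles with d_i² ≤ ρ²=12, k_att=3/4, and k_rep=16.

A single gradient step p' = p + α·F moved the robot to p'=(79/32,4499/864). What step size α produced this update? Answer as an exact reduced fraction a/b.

α = 1/8

F_att = 3/4·(g−p) = 3/4·(5,3) = (3.7500,2.2500)
o1: d²=37 > ρ²=12 → inactive
o2: d²=9 ≤ ρ²=12; F_rep = 16·(0,-3)/9² = (0.0000,-0.5926)
o3: d²=245 > ρ²=12 → inactive
F = F_att + ΣF_rep = (3.7500,1.6574)
Δp = p'−p = (0.4688,0.2072); α = Δx/Fx = (15/32) / (15/4) = 1/8
check: Δy/Fy = (179/864) / (179/108) = 1/8 ✓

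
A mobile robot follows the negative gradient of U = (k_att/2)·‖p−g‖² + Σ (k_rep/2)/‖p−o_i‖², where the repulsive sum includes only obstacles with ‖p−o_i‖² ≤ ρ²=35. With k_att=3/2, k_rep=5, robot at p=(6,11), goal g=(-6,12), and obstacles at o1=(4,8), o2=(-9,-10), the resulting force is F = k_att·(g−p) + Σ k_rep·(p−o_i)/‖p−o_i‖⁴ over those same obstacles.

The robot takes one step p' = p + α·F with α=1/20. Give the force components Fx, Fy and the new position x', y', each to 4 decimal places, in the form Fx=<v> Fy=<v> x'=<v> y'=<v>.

F_att = 3/2·(g−p) = 3/2·(-12,1) = (-18.0000,1.5000)
o1: d²=13 ≤ ρ²=35; F_rep = 5·(2,3)/13² = (0.0592,0.0888)
o2: d²=666 > ρ²=35 → inactive
F = F_att + ΣF_rep = (-17.9408,1.5888)
p' = p + 1/20·F = (5.1030,11.0794)

Fx=-17.9408 Fy=1.5888 x'=5.1030 y'=11.0794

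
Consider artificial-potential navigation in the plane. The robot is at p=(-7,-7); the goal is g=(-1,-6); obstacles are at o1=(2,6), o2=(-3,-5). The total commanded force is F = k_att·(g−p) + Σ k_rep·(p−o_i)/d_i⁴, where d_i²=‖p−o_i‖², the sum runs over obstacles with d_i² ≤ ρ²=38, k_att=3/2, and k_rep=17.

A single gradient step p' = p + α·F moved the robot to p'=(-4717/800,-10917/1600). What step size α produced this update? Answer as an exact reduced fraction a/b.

F_att = 3/2·(g−p) = 3/2·(6,1) = (9.0000,1.5000)
o1: d²=250 > ρ²=38 → inactive
o2: d²=20 ≤ ρ²=38; F_rep = 17·(-4,-2)/20² = (-0.1700,-0.0850)
F = F_att + ΣF_rep = (8.8300,1.4150)
Δp = p'−p = (1.1038,0.1769); α = Δx/Fx = (883/800) / (883/100) = 1/8
check: Δy/Fy = (283/1600) / (283/200) = 1/8 ✓

α = 1/8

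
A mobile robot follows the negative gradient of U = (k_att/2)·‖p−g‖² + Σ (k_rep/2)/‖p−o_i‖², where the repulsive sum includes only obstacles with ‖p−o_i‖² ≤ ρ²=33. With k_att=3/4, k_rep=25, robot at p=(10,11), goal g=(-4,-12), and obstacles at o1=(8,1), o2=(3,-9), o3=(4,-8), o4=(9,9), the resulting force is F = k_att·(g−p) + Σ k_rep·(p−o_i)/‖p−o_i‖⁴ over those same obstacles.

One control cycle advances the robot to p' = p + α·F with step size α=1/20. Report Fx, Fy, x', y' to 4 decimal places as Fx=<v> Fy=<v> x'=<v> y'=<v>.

F_att = 3/4·(g−p) = 3/4·(-14,-23) = (-10.5000,-17.2500)
o1: d²=104 > ρ²=33 → inactive
o2: d²=449 > ρ²=33 → inactive
o3: d²=397 > ρ²=33 → inactive
o4: d²=5 ≤ ρ²=33; F_rep = 25·(1,2)/5² = (1.0000,2.0000)
F = F_att + ΣF_rep = (-9.5000,-15.2500)
p' = p + 1/20·F = (9.5250,10.2375)

Fx=-9.5000 Fy=-15.2500 x'=9.5250 y'=10.2375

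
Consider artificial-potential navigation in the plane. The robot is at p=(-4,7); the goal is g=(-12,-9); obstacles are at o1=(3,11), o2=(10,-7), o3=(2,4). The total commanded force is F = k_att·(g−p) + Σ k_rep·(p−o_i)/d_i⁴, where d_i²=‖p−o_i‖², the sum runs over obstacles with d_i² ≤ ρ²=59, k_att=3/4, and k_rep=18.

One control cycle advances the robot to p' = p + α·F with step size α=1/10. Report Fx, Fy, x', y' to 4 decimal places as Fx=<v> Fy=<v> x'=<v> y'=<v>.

F_att = 3/4·(g−p) = 3/4·(-8,-16) = (-6.0000,-12.0000)
o1: d²=65 > ρ²=59 → inactive
o2: d²=392 > ρ²=59 → inactive
o3: d²=45 ≤ ρ²=59; F_rep = 18·(-6,3)/45² = (-0.0533,0.0267)
F = F_att + ΣF_rep = (-6.0533,-11.9733)
p' = p + 1/10·F = (-4.6053,5.8027)

Fx=-6.0533 Fy=-11.9733 x'=-4.6053 y'=5.8027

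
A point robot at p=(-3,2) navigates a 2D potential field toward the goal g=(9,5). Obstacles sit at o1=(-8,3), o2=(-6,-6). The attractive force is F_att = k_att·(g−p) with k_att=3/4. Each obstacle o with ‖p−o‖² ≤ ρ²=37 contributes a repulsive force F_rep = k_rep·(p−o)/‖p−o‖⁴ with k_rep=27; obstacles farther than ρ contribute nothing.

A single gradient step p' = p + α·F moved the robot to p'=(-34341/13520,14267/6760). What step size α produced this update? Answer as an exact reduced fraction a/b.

F_att = 3/4·(g−p) = 3/4·(12,3) = (9.0000,2.2500)
o1: d²=26 ≤ ρ²=37; F_rep = 27·(5,-1)/26² = (0.1997,-0.0399)
o2: d²=73 > ρ²=37 → inactive
F = F_att + ΣF_rep = (9.1997,2.2101)
Δp = p'−p = (0.4600,0.1105); α = Δx/Fx = (6219/13520) / (6219/676) = 1/20
check: Δy/Fy = (747/6760) / (747/338) = 1/20 ✓

α = 1/20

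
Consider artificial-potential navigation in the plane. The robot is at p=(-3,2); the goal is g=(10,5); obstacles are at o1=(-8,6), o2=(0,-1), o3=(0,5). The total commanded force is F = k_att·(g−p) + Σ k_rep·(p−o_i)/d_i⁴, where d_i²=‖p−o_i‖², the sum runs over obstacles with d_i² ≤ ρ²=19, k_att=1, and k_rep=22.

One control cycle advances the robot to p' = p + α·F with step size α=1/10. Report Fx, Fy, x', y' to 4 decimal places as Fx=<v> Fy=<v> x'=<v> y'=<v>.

F_att = 1·(g−p) = 1·(13,3) = (13.0000,3.0000)
o1: d²=41 > ρ²=19 → inactive
o2: d²=18 ≤ ρ²=19; F_rep = 22·(-3,3)/18² = (-0.2037,0.2037)
o3: d²=18 ≤ ρ²=19; F_rep = 22·(-3,-3)/18² = (-0.2037,-0.2037)
F = F_att + ΣF_rep = (12.5926,3.0000)
p' = p + 1/10·F = (-1.7407,2.3000)

Fx=12.5926 Fy=3.0000 x'=-1.7407 y'=2.3000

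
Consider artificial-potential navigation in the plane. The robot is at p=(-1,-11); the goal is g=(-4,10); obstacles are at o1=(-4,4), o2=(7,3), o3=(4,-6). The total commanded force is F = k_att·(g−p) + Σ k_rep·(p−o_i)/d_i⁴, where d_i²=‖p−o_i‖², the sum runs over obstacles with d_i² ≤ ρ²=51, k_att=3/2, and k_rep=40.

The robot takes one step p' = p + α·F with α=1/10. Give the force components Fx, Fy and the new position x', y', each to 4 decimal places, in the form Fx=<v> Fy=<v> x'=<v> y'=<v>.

F_att = 3/2·(g−p) = 3/2·(-3,21) = (-4.5000,31.5000)
o1: d²=234 > ρ²=51 → inactive
o2: d²=260 > ρ²=51 → inactive
o3: d²=50 ≤ ρ²=51; F_rep = 40·(-5,-5)/50² = (-0.0800,-0.0800)
F = F_att + ΣF_rep = (-4.5800,31.4200)
p' = p + 1/10·F = (-1.4580,-7.8580)

Fx=-4.5800 Fy=31.4200 x'=-1.4580 y'=-7.8580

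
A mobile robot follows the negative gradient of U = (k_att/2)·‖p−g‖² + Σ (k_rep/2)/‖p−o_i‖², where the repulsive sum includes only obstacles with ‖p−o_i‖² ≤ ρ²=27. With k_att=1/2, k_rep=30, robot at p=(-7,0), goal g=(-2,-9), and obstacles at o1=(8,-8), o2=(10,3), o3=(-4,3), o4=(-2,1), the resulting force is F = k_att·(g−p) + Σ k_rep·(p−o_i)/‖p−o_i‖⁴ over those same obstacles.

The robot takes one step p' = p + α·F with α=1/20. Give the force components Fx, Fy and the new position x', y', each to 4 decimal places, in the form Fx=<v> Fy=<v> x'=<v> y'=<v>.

F_att = 1/2·(g−p) = 1/2·(5,-9) = (2.5000,-4.5000)
o1: d²=289 > ρ²=27 → inactive
o2: d²=298 > ρ²=27 → inactive
o3: d²=18 ≤ ρ²=27; F_rep = 30·(-3,-3)/18² = (-0.2778,-0.2778)
o4: d²=26 ≤ ρ²=27; F_rep = 30·(-5,-1)/26² = (-0.2219,-0.0444)
F = F_att + ΣF_rep = (2.0003,-4.8222)
p' = p + 1/20·F = (-6.9000,-0.2411)

Fx=2.0003 Fy=-4.8222 x'=-6.9000 y'=-0.2411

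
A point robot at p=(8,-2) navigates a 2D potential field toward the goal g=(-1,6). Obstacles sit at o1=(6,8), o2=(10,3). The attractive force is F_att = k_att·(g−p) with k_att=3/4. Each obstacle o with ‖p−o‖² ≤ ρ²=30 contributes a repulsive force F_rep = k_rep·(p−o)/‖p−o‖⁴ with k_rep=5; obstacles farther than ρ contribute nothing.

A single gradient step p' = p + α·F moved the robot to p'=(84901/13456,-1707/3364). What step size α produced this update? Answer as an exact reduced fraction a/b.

α = 1/4

F_att = 3/4·(g−p) = 3/4·(-9,8) = (-6.7500,6.0000)
o1: d²=104 > ρ²=30 → inactive
o2: d²=29 ≤ ρ²=30; F_rep = 5·(-2,-5)/29² = (-0.0119,-0.0297)
F = F_att + ΣF_rep = (-6.7619,5.9703)
Δp = p'−p = (-1.6905,1.4926); α = Δx/Fx = (-22747/13456) / (-22747/3364) = 1/4
check: Δy/Fy = (5021/3364) / (5021/841) = 1/4 ✓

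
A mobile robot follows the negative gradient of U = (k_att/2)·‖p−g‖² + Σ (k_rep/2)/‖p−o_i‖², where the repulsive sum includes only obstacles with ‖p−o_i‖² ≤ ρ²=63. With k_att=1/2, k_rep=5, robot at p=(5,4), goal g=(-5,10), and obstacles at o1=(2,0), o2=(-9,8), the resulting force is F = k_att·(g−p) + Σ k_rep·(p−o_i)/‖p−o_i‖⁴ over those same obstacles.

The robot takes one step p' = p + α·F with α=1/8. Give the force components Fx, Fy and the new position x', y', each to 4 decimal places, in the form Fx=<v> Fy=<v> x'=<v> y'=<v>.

F_att = 1/2·(g−p) = 1/2·(-10,6) = (-5.0000,3.0000)
o1: d²=25 ≤ ρ²=63; F_rep = 5·(3,4)/25² = (0.0240,0.0320)
o2: d²=212 > ρ²=63 → inactive
F = F_att + ΣF_rep = (-4.9760,3.0320)
p' = p + 1/8·F = (4.3780,4.3790)

Fx=-4.9760 Fy=3.0320 x'=4.3780 y'=4.3790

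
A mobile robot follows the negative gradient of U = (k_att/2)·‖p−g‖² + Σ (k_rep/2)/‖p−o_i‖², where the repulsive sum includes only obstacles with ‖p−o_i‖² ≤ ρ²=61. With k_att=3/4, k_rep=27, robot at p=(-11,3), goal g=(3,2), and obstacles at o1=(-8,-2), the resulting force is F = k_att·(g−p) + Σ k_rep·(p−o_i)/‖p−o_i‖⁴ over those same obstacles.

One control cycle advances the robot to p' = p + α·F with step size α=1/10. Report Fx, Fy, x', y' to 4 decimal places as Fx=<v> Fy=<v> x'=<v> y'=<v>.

Fx=10.4299 Fy=-0.6332 x'=-9.9570 y'=2.9367

F_att = 3/4·(g−p) = 3/4·(14,-1) = (10.5000,-0.7500)
o1: d²=34 ≤ ρ²=61; F_rep = 27·(-3,5)/34² = (-0.0701,0.1168)
F = F_att + ΣF_rep = (10.4299,-0.6332)
p' = p + 1/10·F = (-9.9570,2.9367)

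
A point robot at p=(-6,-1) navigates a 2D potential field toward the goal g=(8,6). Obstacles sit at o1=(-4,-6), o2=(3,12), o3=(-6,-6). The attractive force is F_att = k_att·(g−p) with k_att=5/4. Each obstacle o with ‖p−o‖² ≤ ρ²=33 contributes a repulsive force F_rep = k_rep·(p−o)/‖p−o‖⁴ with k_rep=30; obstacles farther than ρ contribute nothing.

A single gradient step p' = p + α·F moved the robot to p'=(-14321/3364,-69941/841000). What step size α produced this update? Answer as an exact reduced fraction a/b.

α = 1/10

F_att = 5/4·(g−p) = 5/4·(14,7) = (17.5000,8.7500)
o1: d²=29 ≤ ρ²=33; F_rep = 30·(-2,5)/29² = (-0.0713,0.1784)
o2: d²=250 > ρ²=33 → inactive
o3: d²=25 ≤ ρ²=33; F_rep = 30·(0,5)/25² = (0.0000,0.2400)
F = F_att + ΣF_rep = (17.4287,9.1684)
Δp = p'−p = (1.7429,0.9168); α = Δx/Fx = (5863/3364) / (29315/1682) = 1/10
check: Δy/Fy = (771059/841000) / (771059/84100) = 1/10 ✓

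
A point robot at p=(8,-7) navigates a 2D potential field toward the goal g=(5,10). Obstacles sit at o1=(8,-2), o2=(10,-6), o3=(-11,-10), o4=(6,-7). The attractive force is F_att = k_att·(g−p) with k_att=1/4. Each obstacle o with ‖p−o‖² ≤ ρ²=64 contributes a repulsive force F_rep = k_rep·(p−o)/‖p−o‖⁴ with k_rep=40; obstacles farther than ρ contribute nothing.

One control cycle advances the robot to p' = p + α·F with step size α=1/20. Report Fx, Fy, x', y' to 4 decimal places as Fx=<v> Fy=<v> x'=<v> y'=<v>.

Fx=1.0500 Fy=2.3300 x'=8.0525 y'=-6.8835

F_att = 1/4·(g−p) = 1/4·(-3,17) = (-0.7500,4.2500)
o1: d²=25 ≤ ρ²=64; F_rep = 40·(0,-5)/25² = (0.0000,-0.3200)
o2: d²=5 ≤ ρ²=64; F_rep = 40·(-2,-1)/5² = (-3.2000,-1.6000)
o3: d²=370 > ρ²=64 → inactive
o4: d²=4 ≤ ρ²=64; F_rep = 40·(2,0)/4² = (5.0000,0.0000)
F = F_att + ΣF_rep = (1.0500,2.3300)
p' = p + 1/20·F = (8.0525,-6.8835)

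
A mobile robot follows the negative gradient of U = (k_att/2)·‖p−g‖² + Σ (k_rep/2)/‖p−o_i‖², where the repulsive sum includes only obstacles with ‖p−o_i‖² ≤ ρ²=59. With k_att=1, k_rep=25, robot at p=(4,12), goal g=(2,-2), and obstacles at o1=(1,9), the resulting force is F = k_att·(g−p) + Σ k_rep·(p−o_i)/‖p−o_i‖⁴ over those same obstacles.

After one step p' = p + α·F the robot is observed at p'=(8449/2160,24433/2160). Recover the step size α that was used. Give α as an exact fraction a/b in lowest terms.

F_att = 1·(g−p) = 1·(-2,-14) = (-2.0000,-14.0000)
o1: d²=18 ≤ ρ²=59; F_rep = 25·(3,3)/18² = (0.2315,0.2315)
F = F_att + ΣF_rep = (-1.7685,-13.7685)
Δp = p'−p = (-0.0884,-0.6884); α = Δx/Fx = (-191/2160) / (-191/108) = 1/20
check: Δy/Fy = (-1487/2160) / (-1487/108) = 1/20 ✓

α = 1/20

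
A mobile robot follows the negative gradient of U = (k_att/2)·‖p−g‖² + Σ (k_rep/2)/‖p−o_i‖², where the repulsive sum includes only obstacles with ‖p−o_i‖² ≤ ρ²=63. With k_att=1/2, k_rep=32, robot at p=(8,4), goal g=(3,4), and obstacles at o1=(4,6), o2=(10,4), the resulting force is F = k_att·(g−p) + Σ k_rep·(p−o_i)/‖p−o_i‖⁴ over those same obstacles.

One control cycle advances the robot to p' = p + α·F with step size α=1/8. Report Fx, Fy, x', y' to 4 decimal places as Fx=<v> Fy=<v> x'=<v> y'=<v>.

Fx=-6.1800 Fy=-0.1600 x'=7.2275 y'=3.9800

F_att = 1/2·(g−p) = 1/2·(-5,0) = (-2.5000,0.0000)
o1: d²=20 ≤ ρ²=63; F_rep = 32·(4,-2)/20² = (0.3200,-0.1600)
o2: d²=4 ≤ ρ²=63; F_rep = 32·(-2,0)/4² = (-4.0000,0.0000)
F = F_att + ΣF_rep = (-6.1800,-0.1600)
p' = p + 1/8·F = (7.2275,3.9800)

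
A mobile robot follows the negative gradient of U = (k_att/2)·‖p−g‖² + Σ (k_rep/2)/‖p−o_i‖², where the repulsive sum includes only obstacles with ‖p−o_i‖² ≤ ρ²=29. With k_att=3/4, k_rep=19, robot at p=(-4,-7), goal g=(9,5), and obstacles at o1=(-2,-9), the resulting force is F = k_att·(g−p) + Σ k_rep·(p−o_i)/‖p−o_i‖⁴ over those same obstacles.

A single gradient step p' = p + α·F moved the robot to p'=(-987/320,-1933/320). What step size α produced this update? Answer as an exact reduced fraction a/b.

α = 1/10

F_att = 3/4·(g−p) = 3/4·(13,12) = (9.7500,9.0000)
o1: d²=8 ≤ ρ²=29; F_rep = 19·(-2,2)/8² = (-0.5938,0.5938)
F = F_att + ΣF_rep = (9.1562,9.5938)
Δp = p'−p = (0.9156,0.9594); α = Δx/Fx = (293/320) / (293/32) = 1/10
check: Δy/Fy = (307/320) / (307/32) = 1/10 ✓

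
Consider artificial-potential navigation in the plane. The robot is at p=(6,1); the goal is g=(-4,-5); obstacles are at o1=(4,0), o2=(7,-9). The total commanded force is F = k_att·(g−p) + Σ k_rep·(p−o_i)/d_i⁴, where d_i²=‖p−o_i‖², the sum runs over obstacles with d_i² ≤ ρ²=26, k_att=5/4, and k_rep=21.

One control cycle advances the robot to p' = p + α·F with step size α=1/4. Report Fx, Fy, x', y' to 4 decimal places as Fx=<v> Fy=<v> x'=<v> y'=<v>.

F_att = 5/4·(g−p) = 5/4·(-10,-6) = (-12.5000,-7.5000)
o1: d²=5 ≤ ρ²=26; F_rep = 21·(2,1)/5² = (1.6800,0.8400)
o2: d²=101 > ρ²=26 → inactive
F = F_att + ΣF_rep = (-10.8200,-6.6600)
p' = p + 1/4·F = (3.2950,-0.6650)

Fx=-10.8200 Fy=-6.6600 x'=3.2950 y'=-0.6650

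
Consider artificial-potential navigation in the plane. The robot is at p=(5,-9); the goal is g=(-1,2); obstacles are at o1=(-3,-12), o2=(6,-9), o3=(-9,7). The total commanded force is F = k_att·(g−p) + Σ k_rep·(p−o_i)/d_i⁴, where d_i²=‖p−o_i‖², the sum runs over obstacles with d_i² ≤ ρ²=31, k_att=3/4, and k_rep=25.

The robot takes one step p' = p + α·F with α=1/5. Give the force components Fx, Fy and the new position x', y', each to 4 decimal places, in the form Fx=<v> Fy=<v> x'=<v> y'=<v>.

F_att = 3/4·(g−p) = 3/4·(-6,11) = (-4.5000,8.2500)
o1: d²=73 > ρ²=31 → inactive
o2: d²=1 ≤ ρ²=31; F_rep = 25·(-1,0)/1² = (-25.0000,0.0000)
o3: d²=452 > ρ²=31 → inactive
F = F_att + ΣF_rep = (-29.5000,8.2500)
p' = p + 1/5·F = (-0.9000,-7.3500)

Fx=-29.5000 Fy=8.2500 x'=-0.9000 y'=-7.3500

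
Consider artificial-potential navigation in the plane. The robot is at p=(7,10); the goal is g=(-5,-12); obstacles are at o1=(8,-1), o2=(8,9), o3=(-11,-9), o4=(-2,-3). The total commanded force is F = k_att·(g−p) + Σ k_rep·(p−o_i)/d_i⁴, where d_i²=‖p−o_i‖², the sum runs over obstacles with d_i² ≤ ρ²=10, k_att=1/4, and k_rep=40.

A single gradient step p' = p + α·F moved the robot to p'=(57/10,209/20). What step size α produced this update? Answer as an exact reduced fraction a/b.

F_att = 1/4·(g−p) = 1/4·(-12,-22) = (-3.0000,-5.5000)
o1: d²=122 > ρ²=10 → inactive
o2: d²=2 ≤ ρ²=10; F_rep = 40·(-1,1)/2² = (-10.0000,10.0000)
o3: d²=685 > ρ²=10 → inactive
o4: d²=250 > ρ²=10 → inactive
F = F_att + ΣF_rep = (-13.0000,4.5000)
Δp = p'−p = (-1.3000,0.4500); α = Δx/Fx = (-13/10) / (-13) = 1/10
check: Δy/Fy = (9/20) / (9/2) = 1/10 ✓

α = 1/10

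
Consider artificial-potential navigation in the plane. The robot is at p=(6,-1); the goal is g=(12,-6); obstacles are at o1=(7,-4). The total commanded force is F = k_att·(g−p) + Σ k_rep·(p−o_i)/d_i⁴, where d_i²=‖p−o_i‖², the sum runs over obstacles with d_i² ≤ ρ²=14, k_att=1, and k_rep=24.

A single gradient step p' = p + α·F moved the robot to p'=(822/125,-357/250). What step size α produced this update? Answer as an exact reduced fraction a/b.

α = 1/10

F_att = 1·(g−p) = 1·(6,-5) = (6.0000,-5.0000)
o1: d²=10 ≤ ρ²=14; F_rep = 24·(-1,3)/10² = (-0.2400,0.7200)
F = F_att + ΣF_rep = (5.7600,-4.2800)
Δp = p'−p = (0.5760,-0.4280); α = Δx/Fx = (72/125) / (144/25) = 1/10
check: Δy/Fy = (-107/250) / (-107/25) = 1/10 ✓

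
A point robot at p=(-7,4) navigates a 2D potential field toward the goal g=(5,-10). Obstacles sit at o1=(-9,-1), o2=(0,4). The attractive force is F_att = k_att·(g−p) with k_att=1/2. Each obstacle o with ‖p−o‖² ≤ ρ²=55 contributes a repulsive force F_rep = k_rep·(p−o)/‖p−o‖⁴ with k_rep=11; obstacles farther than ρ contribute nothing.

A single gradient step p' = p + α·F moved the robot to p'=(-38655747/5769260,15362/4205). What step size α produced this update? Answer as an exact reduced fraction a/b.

α = 1/20

F_att = 1/2·(g−p) = 1/2·(12,-14) = (6.0000,-7.0000)
o1: d²=29 ≤ ρ²=55; F_rep = 11·(2,5)/29² = (0.0262,0.0654)
o2: d²=49 ≤ ρ²=55; F_rep = 11·(-7,0)/49² = (-0.0321,0.0000)
F = F_att + ΣF_rep = (5.9941,-6.9346)
Δp = p'−p = (0.2997,-0.3467); α = Δx/Fx = (1729073/5769260) / (1729073/288463) = 1/20
check: Δy/Fy = (-1458/4205) / (-5832/841) = 1/20 ✓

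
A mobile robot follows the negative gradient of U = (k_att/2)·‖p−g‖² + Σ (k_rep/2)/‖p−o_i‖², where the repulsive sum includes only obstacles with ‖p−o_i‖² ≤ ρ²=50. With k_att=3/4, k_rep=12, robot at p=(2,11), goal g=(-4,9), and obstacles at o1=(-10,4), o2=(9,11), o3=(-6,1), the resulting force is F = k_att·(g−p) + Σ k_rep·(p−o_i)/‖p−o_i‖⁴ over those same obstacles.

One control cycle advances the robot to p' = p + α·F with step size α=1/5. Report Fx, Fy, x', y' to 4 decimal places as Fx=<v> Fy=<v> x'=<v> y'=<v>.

F_att = 3/4·(g−p) = 3/4·(-6,-2) = (-4.5000,-1.5000)
o1: d²=193 > ρ²=50 → inactive
o2: d²=49 ≤ ρ²=50; F_rep = 12·(-7,0)/49² = (-0.0350,0.0000)
o3: d²=164 > ρ²=50 → inactive
F = F_att + ΣF_rep = (-4.5350,-1.5000)
p' = p + 1/5·F = (1.0930,10.7000)

Fx=-4.5350 Fy=-1.5000 x'=1.0930 y'=10.7000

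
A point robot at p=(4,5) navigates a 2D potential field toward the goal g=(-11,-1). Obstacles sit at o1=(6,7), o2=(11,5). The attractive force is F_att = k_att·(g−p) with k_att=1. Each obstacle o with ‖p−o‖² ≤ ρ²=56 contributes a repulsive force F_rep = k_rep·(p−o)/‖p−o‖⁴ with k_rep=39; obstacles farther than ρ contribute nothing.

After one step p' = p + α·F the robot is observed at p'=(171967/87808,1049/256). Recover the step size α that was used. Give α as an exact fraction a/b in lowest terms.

F_att = 1·(g−p) = 1·(-15,-6) = (-15.0000,-6.0000)
o1: d²=8 ≤ ρ²=56; F_rep = 39·(-2,-2)/8² = (-1.2188,-1.2188)
o2: d²=49 ≤ ρ²=56; F_rep = 39·(-7,0)/49² = (-0.1137,0.0000)
F = F_att + ΣF_rep = (-16.3325,-7.2188)
Δp = p'−p = (-2.0416,-0.9023); α = Δx/Fx = (-179265/87808) / (-179265/10976) = 1/8
check: Δy/Fy = (-231/256) / (-231/32) = 1/8 ✓

α = 1/8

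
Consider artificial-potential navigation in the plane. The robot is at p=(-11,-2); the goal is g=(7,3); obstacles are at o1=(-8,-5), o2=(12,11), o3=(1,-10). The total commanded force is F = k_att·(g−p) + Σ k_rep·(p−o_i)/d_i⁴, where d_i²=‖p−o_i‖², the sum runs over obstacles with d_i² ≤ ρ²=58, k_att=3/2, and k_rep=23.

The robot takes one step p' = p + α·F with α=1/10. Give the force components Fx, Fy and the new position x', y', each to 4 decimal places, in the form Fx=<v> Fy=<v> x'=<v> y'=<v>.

Fx=26.7870 Fy=7.7130 x'=-8.3213 y'=-1.2287

F_att = 3/2·(g−p) = 3/2·(18,5) = (27.0000,7.5000)
o1: d²=18 ≤ ρ²=58; F_rep = 23·(-3,3)/18² = (-0.2130,0.2130)
o2: d²=698 > ρ²=58 → inactive
o3: d²=208 > ρ²=58 → inactive
F = F_att + ΣF_rep = (26.7870,7.7130)
p' = p + 1/10·F = (-8.3213,-1.2287)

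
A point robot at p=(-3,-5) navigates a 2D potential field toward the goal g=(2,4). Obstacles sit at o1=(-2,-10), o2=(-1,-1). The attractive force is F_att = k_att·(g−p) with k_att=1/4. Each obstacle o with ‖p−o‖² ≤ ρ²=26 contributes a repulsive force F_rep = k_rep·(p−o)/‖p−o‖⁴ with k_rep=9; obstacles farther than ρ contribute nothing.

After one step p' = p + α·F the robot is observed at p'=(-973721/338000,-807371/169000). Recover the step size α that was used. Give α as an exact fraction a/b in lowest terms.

F_att = 1/4·(g−p) = 1/4·(5,9) = (1.2500,2.2500)
o1: d²=26 ≤ ρ²=26; F_rep = 9·(-1,5)/26² = (-0.0133,0.0666)
o2: d²=20 ≤ ρ²=26; F_rep = 9·(-2,-4)/20² = (-0.0450,-0.0900)
F = F_att + ΣF_rep = (1.1917,2.2266)
Δp = p'−p = (0.1192,0.2227); α = Δx/Fx = (40279/338000) / (40279/33800) = 1/10
check: Δy/Fy = (37629/169000) / (37629/16900) = 1/10 ✓

α = 1/10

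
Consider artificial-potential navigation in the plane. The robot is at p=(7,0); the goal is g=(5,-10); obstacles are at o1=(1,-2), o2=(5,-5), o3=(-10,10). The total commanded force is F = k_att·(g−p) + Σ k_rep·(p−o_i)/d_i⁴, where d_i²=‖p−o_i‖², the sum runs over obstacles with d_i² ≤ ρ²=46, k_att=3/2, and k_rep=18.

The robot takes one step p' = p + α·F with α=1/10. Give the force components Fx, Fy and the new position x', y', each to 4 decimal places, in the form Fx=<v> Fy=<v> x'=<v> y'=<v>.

Fx=-2.8897 Fy=-14.8705 x'=6.7110 y'=-1.4870

F_att = 3/2·(g−p) = 3/2·(-2,-10) = (-3.0000,-15.0000)
o1: d²=40 ≤ ρ²=46; F_rep = 18·(6,2)/40² = (0.0675,0.0225)
o2: d²=29 ≤ ρ²=46; F_rep = 18·(2,5)/29² = (0.0428,0.1070)
o3: d²=389 > ρ²=46 → inactive
F = F_att + ΣF_rep = (-2.8897,-14.8705)
p' = p + 1/10·F = (6.7110,-1.4870)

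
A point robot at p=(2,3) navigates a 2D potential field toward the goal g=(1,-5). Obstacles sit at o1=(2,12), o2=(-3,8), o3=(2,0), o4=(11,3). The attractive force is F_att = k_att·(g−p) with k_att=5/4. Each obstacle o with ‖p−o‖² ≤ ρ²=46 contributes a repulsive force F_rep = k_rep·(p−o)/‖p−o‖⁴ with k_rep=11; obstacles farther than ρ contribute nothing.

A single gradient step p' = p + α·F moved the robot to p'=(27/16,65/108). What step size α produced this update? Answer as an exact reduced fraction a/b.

F_att = 5/4·(g−p) = 5/4·(-1,-8) = (-1.2500,-10.0000)
o1: d²=81 > ρ²=46 → inactive
o2: d²=50 > ρ²=46 → inactive
o3: d²=9 ≤ ρ²=46; F_rep = 11·(0,3)/9² = (0.0000,0.4074)
o4: d²=81 > ρ²=46 → inactive
F = F_att + ΣF_rep = (-1.2500,-9.5926)
Δp = p'−p = (-0.3125,-2.3981); α = Δx/Fx = (-5/16) / (-5/4) = 1/4
check: Δy/Fy = (-259/108) / (-259/27) = 1/4 ✓

α = 1/4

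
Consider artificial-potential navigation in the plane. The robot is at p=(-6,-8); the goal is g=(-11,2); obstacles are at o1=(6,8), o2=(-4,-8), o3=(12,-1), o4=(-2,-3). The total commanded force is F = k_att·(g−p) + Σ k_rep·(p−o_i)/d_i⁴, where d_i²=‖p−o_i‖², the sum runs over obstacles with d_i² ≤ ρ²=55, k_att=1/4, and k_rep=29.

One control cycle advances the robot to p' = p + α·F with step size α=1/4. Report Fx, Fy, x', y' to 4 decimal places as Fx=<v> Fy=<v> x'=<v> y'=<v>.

F_att = 1/4·(g−p) = 1/4·(-5,10) = (-1.2500,2.5000)
o1: d²=400 > ρ²=55 → inactive
o2: d²=4 ≤ ρ²=55; F_rep = 29·(-2,0)/4² = (-3.6250,0.0000)
o3: d²=373 > ρ²=55 → inactive
o4: d²=41 ≤ ρ²=55; F_rep = 29·(-4,-5)/41² = (-0.0690,-0.0863)
F = F_att + ΣF_rep = (-4.9440,2.4137)
p' = p + 1/4·F = (-7.2360,-7.3966)

Fx=-4.9440 Fy=2.4137 x'=-7.2360 y'=-7.3966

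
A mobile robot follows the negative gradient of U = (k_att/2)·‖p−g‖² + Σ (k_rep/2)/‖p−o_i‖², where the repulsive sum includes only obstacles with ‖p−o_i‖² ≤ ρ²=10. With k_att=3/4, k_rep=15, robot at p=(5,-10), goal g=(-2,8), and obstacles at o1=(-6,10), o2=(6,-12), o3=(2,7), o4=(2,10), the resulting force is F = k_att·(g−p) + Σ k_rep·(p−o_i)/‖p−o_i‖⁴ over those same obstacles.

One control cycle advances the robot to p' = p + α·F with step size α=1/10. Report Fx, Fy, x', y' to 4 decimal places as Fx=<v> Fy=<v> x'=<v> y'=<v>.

Fx=-5.8500 Fy=14.7000 x'=4.4150 y'=-8.5300

F_att = 3/4·(g−p) = 3/4·(-7,18) = (-5.2500,13.5000)
o1: d²=521 > ρ²=10 → inactive
o2: d²=5 ≤ ρ²=10; F_rep = 15·(-1,2)/5² = (-0.6000,1.2000)
o3: d²=298 > ρ²=10 → inactive
o4: d²=409 > ρ²=10 → inactive
F = F_att + ΣF_rep = (-5.8500,14.7000)
p' = p + 1/10·F = (4.4150,-8.5300)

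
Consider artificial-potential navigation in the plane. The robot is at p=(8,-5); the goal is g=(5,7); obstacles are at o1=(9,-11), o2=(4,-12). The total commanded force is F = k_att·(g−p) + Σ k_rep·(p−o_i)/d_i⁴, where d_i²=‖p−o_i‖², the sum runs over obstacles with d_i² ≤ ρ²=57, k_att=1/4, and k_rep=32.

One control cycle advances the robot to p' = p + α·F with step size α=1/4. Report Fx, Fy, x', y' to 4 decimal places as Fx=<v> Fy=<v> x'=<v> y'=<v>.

Fx=-0.7734 Fy=3.1402 x'=7.8067 y'=-4.2149

F_att = 1/4·(g−p) = 1/4·(-3,12) = (-0.7500,3.0000)
o1: d²=37 ≤ ρ²=57; F_rep = 32·(-1,6)/37² = (-0.0234,0.1402)
o2: d²=65 > ρ²=57 → inactive
F = F_att + ΣF_rep = (-0.7734,3.1402)
p' = p + 1/4·F = (7.8067,-4.2149)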